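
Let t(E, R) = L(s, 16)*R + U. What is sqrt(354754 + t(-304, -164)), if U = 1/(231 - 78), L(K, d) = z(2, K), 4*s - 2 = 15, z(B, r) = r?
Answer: sqrt(920902274)/51 ≈ 595.03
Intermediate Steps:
s = 17/4 (s = 1/2 + (1/4)*15 = 1/2 + 15/4 = 17/4 ≈ 4.2500)
L(K, d) = K
U = 1/153 ≈ 0.0065359
t(E, R) = 1/153 + 17*R/4 (t(E, R) = 17*R/4 + 1/153 = 1/153 + 17*R/4)
sqrt(354754 + t(-304, -164)) = sqrt(354754 + (1/153 + (17/4)*(-164))) = sqrt(354754 + (1/153 - 697)) = sqrt(354754 - 106640/153) = sqrt(54170722/153) = sqrt(920902274)/51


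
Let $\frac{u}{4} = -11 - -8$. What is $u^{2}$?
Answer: $144$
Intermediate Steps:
$u = -12$ ($u = 4 \left(-11 - -8\right) = 4 \left(-11 + 8\right) = 4 \left(-3\right) = -12$)
$u^{2} = \left(-12\right)^{2} = 144$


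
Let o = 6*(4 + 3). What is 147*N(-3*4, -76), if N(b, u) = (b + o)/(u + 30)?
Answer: -2205/23 ≈ -95.870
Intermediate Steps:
o = 42 (o = 6*7 = 42)
N(b, u) = (42 + b)/(30 + u) (N(b, u) = (b + 42)/(u + 30) = (42 + b)/(30 + u))
147*N(-3*4, -76) = 147*((42 - 3*4)/(30 - 76)) = 147*((42 - 12)/(-46)) = 147*(-1/46*30) = 147*(-15/23) = -2205/23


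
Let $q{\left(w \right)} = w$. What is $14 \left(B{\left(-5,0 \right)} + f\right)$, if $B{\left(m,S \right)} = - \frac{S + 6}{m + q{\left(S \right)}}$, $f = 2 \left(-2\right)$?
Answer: $- \frac{196}{5} \approx -39.2$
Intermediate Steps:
$f = -4$
$B{\left(m,S \right)} = - \frac{6 + S}{S + m}$ ($B{\left(m,S \right)} = - \frac{S + 6}{m + S} = - \frac{6 + S}{S + m}$)
$14 \left(B{\left(-5,0 \right)} + f\right) = 14 \left(\frac{-6 - 0}{0 - 5} - 4\right) = 14 \left(\frac{-6 + 0}{-5} - 4\right) = 14 \left(\left(- \frac{1}{5}\right) \left(-6\right) - 4\right) = 14 \left(\frac{6}{5} - 4\right) = 14 \left(- \frac{14}{5}\right) = - \frac{196}{5}$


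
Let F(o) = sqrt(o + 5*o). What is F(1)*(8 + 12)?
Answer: 20*sqrt(6) ≈ 48.990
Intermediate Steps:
F(o) = sqrt(6)*sqrt(o) (F(o) = sqrt(6*o) = sqrt(6)*sqrt(o))
F(1)*(8 + 12) = (sqrt(6)*sqrt(1))*(8 + 12) = (sqrt(6)*1)*20 = sqrt(6)*20 = 20*sqrt(6)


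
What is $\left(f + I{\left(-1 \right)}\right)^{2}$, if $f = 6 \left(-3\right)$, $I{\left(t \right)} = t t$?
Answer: $289$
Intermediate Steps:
$I{\left(t \right)} = t^{2}$
$f = -18$
$\left(f + I{\left(-1 \right)}\right)^{2} = \left(-18 + \left(-1\right)^{2}\right)^{2} = \left(-18 + 1\right)^{2} = \left(-17\right)^{2} = 289$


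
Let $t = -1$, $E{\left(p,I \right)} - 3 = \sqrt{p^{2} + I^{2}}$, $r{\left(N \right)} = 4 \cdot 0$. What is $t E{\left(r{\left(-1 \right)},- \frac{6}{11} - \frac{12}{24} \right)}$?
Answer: $- \frac{89}{22} \approx -4.0455$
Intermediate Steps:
$r{\left(N \right)} = 0$
$E{\left(p,I \right)} = 3 + \sqrt{I^{2} + p^{2}}$ ($E{\left(p,I \right)} = 3 + \sqrt{p^{2} + I^{2}} = 3 + \sqrt{I^{2} + p^{2}}$)
$t E{\left(r{\left(-1 \right)},- \frac{6}{11} - \frac{12}{24} \right)} = - (3 + \sqrt{\left(- \frac{6}{11} - \frac{12}{24}\right)^{2} + 0^{2}}) = - (3 + \sqrt{\left(\left(-6\right) \frac{1}{11} - \frac{1}{2}\right)^{2} + 0}) = - (3 + \sqrt{\left(- \frac{6}{11} - \frac{1}{2}\right)^{2} + 0}) = - (3 + \sqrt{\left(- \frac{23}{22}\right)^{2} + 0}) = - (3 + \sqrt{\frac{529}{484} + 0}) = - (3 + \sqrt{\frac{529}{484}}) = - (3 + \frac{23}{22}) = \left(-1\right) \frac{89}{22} = - \frac{89}{22}$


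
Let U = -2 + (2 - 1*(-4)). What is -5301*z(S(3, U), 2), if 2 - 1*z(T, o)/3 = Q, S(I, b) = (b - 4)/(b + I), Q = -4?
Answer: -95418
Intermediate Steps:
U = 4 (U = -2 + (2 + 4) = -2 + 6 = 4)
S(I, b) = (-4 + b)/(I + b)
z(T, o) = 18 (z(T, o) = 6 - 3*(-4) = 6 + 12 = 18)
-5301*z(S(3, U), 2) = -5301*18 = -95418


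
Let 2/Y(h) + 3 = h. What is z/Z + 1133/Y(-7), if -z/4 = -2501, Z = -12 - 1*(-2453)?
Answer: -13818261/2441 ≈ -5660.9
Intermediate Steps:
Y(h) = 2/(-3 + h)
Z = 2441 (Z = -12 + 2453 = 2441)
z = 10004 (z = -4*(-2501) = 10004)
z/Z + 1133/Y(-7) = 10004/2441 + 1133/((2/(-3 - 7))) = 10004*(1/2441) + 1133/((2/(-10))) = 10004/2441 + 1133/((2*(-⅒))) = 10004/2441 + 1133/(-⅕) = 10004/2441 + 1133*(-5) = 10004/2441 - 5665 = -13818261/2441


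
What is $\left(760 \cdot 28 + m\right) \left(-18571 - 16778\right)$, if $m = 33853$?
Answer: $-1948896417$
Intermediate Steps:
$\left(760 \cdot 28 + m\right) \left(-18571 - 16778\right) = \left(760 \cdot 28 + 33853\right) \left(-18571 - 16778\right) = \left(21280 + 33853\right) \left(-35349\right) = 55133 \left(-35349\right) = -1948896417$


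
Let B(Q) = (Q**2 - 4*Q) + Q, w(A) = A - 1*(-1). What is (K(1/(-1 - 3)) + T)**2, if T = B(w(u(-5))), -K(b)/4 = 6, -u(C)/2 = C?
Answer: 4096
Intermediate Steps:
u(C) = -2*C
w(A) = 1 + A (w(A) = A + 1 = 1 + A)
K(b) = -24 (K(b) = -4*6 = -24)
B(Q) = Q**2 - 3*Q
T = 88 (T = (1 - 2*(-5))*(-3 + (1 - 2*(-5))) = (1 + 10)*(-3 + (1 + 10)) = 11*(-3 + 11) = 11*8 = 88)
(K(1/(-1 - 3)) + T)**2 = (-24 + 88)**2 = 64**2 = 4096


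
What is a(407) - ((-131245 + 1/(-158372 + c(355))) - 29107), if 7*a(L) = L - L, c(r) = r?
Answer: 25338341985/158017 ≈ 1.6035e+5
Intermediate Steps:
a(L) = 0 (a(L) = (L - L)/7 = (⅐)*0 = 0)
a(407) - ((-131245 + 1/(-158372 + c(355))) - 29107) = 0 - ((-131245 + 1/(-158372 + 355)) - 29107) = 0 - ((-131245 + 1/(-158017)) - 29107) = 0 - ((-131245 - 1/158017) - 29107) = 0 - (-20738941166/158017 - 29107) = 0 - 1*(-25338341985/158017) = 0 + 25338341985/158017 = 25338341985/158017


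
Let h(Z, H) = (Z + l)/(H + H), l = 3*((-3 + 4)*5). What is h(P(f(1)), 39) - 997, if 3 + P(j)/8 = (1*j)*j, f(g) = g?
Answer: -77767/78 ≈ -997.01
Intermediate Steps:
l = 15 (l = 3*(1*5) = 3*5 = 15)
P(j) = -24 + 8*j**2 (P(j) = -24 + 8*((1*j)*j) = -24 + 8*(j*j) = -24 + 8*j**2)
h(Z, H) = (15 + Z)/(2*H) (h(Z, H) = (Z + 15)/(H + H) = (15 + Z)/((2*H)) = (15 + Z)*(1/(2*H)) = (15 + Z)/(2*H))
h(P(f(1)), 39) - 997 = (1/2)*(15 + (-24 + 8*1**2))/39 - 997 = (1/2)*(1/39)*(15 + (-24 + 8*1)) - 997 = (1/2)*(1/39)*(15 + (-24 + 8)) - 997 = (1/2)*(1/39)*(15 - 16) - 997 = (1/2)*(1/39)*(-1) - 997 = -1/78 - 997 = -77767/78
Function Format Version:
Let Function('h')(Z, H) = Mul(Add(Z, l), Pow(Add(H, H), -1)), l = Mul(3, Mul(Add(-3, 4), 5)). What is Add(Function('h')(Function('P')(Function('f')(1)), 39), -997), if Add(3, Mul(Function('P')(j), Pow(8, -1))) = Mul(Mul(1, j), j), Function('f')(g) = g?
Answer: Rational(-77767, 78) ≈ -997.01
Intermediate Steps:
l = 15 (l = Mul(3, Mul(1, 5)) = Mul(3, 5) = 15)
Function('P')(j) = Add(-24, Mul(8, Pow(j, 2))) (Function('P')(j) = Add(-24, Mul(8, Mul(Mul(1, j), j))) = Add(-24, Mul(8, Mul(j, j))) = Add(-24, Mul(8, Pow(j, 2))))
Function('h')(Z, H) = Mul(Rational(1, 2), Pow(H, -1), Add(15, Z)) (Function('h')(Z, H) = Mul(Add(Z, 15), Pow(Add(H, H), -1)) = Mul(Add(15, Z), Pow(Mul(2, H), -1)) = Mul(Add(15, Z), Mul(Rational(1, 2), Pow(H, -1))) = Mul(Rational(1, 2), Pow(H, -1), Add(15, Z)))
Add(Function('h')(Function('P')(Function('f')(1)), 39), -997) = Add(Mul(Rational(1, 2), Pow(39, -1), Add(15, Add(-24, Mul(8, Pow(1, 2))))), -997) = Add(Mul(Rational(1, 2), Rational(1, 39), Add(15, Add(-24, Mul(8, 1)))), -997) = Add(Mul(Rational(1, 2), Rational(1, 39), Add(15, Add(-24, 8))), -997) = Add(Mul(Rational(1, 2), Rational(1, 39), Add(15, -16)), -997) = Add(Mul(Rational(1, 2), Rational(1, 39), -1), -997) = Add(Rational(-1, 78), -997) = Rational(-77767, 78)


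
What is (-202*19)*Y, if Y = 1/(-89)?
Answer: 3838/89 ≈ 43.124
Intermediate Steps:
Y = -1/89 ≈ -0.011236
(-202*19)*Y = -202*19*(-1/89) = -3838*(-1/89) = 3838/89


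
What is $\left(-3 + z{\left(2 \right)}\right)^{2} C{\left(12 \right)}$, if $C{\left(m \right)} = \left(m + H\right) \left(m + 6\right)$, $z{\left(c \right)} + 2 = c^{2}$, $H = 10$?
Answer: $396$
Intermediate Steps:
$z{\left(c \right)} = -2 + c^{2}$
$C{\left(m \right)} = \left(6 + m\right) \left(10 + m\right)$ ($C{\left(m \right)} = \left(m + 10\right) \left(m + 6\right) = \left(10 + m\right) \left(6 + m\right) = \left(6 + m\right) \left(10 + m\right)$)
$\left(-3 + z{\left(2 \right)}\right)^{2} C{\left(12 \right)} = \left(-3 - \left(2 - 2^{2}\right)\right)^{2} \left(60 + 12^{2} + 16 \cdot 12\right) = \left(-3 + \left(-2 + 4\right)\right)^{2} \left(60 + 144 + 192\right) = \left(-3 + 2\right)^{2} \cdot 396 = \left(-1\right)^{2} \cdot 396 = 1 \cdot 396 = 396$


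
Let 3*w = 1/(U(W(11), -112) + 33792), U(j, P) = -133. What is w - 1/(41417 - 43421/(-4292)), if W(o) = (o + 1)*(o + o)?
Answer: -85196033/5984744721915 ≈ -1.4236e-5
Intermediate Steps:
W(o) = 2*o*(1 + o) (W(o) = (1 + o)*(2*o) = 2*o*(1 + o))
w = 1/100977 (w = 1/(3*(-133 + 33792)) = (⅓)/33659 = (⅓)*(1/33659) = 1/100977 ≈ 9.9032e-6)
w - 1/(41417 - 43421/(-4292)) = 1/100977 - 1/(41417 - 43421/(-4292)) = 1/100977 - 1/(41417 - 43421*(-1/4292)) = 1/100977 - 1/(41417 + 43421/4292) = 1/100977 - 1/177805185/4292 = 1/100977 - 1*4292/177805185 = 1/100977 - 4292/177805185 = -85196033/5984744721915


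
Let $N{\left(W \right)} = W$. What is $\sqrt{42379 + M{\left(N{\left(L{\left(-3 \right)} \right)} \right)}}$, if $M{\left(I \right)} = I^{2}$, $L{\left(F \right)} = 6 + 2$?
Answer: $\sqrt{42443} \approx 206.02$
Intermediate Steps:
$L{\left(F \right)} = 8$
$\sqrt{42379 + M{\left(N{\left(L{\left(-3 \right)} \right)} \right)}} = \sqrt{42379 + 8^{2}} = \sqrt{42379 + 64} = \sqrt{42443}$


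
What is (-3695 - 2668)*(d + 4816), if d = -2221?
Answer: -16511985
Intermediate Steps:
(-3695 - 2668)*(d + 4816) = (-3695 - 2668)*(-2221 + 4816) = -6363*2595 = -16511985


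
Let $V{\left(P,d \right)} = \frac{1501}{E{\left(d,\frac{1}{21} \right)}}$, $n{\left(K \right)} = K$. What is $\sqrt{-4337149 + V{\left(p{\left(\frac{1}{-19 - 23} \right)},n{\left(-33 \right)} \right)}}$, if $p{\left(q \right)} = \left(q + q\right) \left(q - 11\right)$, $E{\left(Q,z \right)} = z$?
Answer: $2 i \sqrt{1076407} \approx 2075.0 i$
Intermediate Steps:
$p{\left(q \right)} = 2 q \left(-11 + q\right)$
$V{\left(P,d \right)} = 31521$ ($V{\left(P,d \right)} = \frac{1501}{\frac{1}{21}} = 1501 \frac{1}{\frac{1}{21}} = 1501 \cdot 21 = 31521$)
$\sqrt{-4337149 + V{\left(p{\left(\frac{1}{-19 - 23} \right)},n{\left(-33 \right)} \right)}} = \sqrt{-4337149 + 31521} = \sqrt{-4305628} = 2 i \sqrt{1076407}$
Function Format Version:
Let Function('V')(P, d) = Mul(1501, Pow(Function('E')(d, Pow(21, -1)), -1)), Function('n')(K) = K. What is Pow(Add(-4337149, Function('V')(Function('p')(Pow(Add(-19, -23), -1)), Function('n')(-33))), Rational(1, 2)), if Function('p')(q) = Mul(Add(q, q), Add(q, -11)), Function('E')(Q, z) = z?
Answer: Mul(2, I, Pow(1076407, Rational(1, 2))) ≈ Mul(2075.0, I)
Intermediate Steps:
Function('p')(q) = Mul(2, q, Add(-11, q)) (Function('p')(q) = Mul(Mul(2, q), Add(-11, q)) = Mul(2, q, Add(-11, q)))
Function('V')(P, d) = 31521 (Function('V')(P, d) = Mul(1501, Pow(Pow(21, -1), -1)) = Mul(1501, Pow(Rational(1, 21), -1)) = Mul(1501, 21) = 31521)
Pow(Add(-4337149, Function('V')(Function('p')(Pow(Add(-19, -23), -1)), Function('n')(-33))), Rational(1, 2)) = Pow(Add(-4337149, 31521), Rational(1, 2)) = Pow(-4305628, Rational(1, 2)) = Mul(2, I, Pow(1076407, Rational(1, 2)))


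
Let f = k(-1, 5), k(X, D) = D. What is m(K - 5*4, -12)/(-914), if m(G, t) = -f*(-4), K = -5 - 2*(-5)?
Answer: -10/457 ≈ -0.021882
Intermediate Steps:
K = 5 (K = -5 + 10 = 5)
f = 5
m(G, t) = 20 (m(G, t) = -1*5*(-4) = -5*(-4) = 20)
m(K - 5*4, -12)/(-914) = 20/(-914) = 20*(-1/914) = -10/457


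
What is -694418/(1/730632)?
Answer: -507364012176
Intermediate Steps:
-694418/(1/730632) = -694418/1/730632 = -694418*730632 = -507364012176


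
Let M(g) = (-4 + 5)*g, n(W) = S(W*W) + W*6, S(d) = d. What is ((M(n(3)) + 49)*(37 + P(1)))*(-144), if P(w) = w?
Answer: -415872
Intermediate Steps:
n(W) = W² + 6*W (n(W) = W*W + W*6 = W² + 6*W)
M(g) = g (M(g) = 1*g = g)
((M(n(3)) + 49)*(37 + P(1)))*(-144) = ((3*(6 + 3) + 49)*(37 + 1))*(-144) = ((3*9 + 49)*38)*(-144) = ((27 + 49)*38)*(-144) = (76*38)*(-144) = 2888*(-144) = -415872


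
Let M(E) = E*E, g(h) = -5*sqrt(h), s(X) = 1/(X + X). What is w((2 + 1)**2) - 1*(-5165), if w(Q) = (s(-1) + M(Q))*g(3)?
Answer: 5165 - 805*sqrt(3)/2 ≈ 4467.9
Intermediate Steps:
s(X) = 1/(2*X)
M(E) = E**2
w(Q) = -5*sqrt(3)*(-1/2 + Q**2) (w(Q) = ((1/2)/(-1) + Q**2)*(-5*sqrt(3)) = ((1/2)*(-1) + Q**2)*(-5*sqrt(3)) = (-1/2 + Q**2)*(-5*sqrt(3)) = -5*sqrt(3)*(-1/2 + Q**2))
w((2 + 1)**2) - 1*(-5165) = sqrt(3)*(5/2 - 5*(2 + 1)**4) - 1*(-5165) = sqrt(3)*(5/2 - 5*(3**2)**2) + 5165 = sqrt(3)*(5/2 - 5*9**2) + 5165 = sqrt(3)*(5/2 - 5*81) + 5165 = sqrt(3)*(5/2 - 405) + 5165 = sqrt(3)*(-805/2) + 5165 = -805*sqrt(3)/2 + 5165 = 5165 - 805*sqrt(3)/2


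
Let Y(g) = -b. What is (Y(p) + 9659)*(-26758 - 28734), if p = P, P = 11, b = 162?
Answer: -527007524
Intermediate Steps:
p = 11
Y(g) = -162 (Y(g) = -1*162 = -162)
(Y(p) + 9659)*(-26758 - 28734) = (-162 + 9659)*(-26758 - 28734) = 9497*(-55492) = -527007524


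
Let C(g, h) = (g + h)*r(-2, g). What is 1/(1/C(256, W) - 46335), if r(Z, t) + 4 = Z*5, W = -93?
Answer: -2282/105736471 ≈ -2.1582e-5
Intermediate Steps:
r(Z, t) = -4 + 5*Z (r(Z, t) = -4 + Z*5 = -4 + 5*Z)
C(g, h) = -14*g - 14*h (C(g, h) = (g + h)*(-4 + 5*(-2)) = (g + h)*(-4 - 10) = (g + h)*(-14) = -14*g - 14*h)
1/(1/C(256, W) - 46335) = 1/(1/(-14*256 - 14*(-93)) - 46335) = 1/(1/(-3584 + 1302) - 46335) = 1/(1/(-2282) - 46335) = 1/(-1/2282 - 46335) = 1/(-105736471/2282) = -2282/105736471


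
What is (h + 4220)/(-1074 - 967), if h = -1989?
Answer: -2231/2041 ≈ -1.0931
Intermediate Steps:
(h + 4220)/(-1074 - 967) = (-1989 + 4220)/(-1074 - 967) = 2231/(-2041) = 2231*(-1/2041) = -2231/2041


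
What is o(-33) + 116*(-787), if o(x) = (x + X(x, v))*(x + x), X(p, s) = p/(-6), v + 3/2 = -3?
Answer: -89477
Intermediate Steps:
v = -9/2 (v = -3/2 - 3 = -9/2 ≈ -4.5000)
X(p, s) = -p/6 (X(p, s) = p*(-1/6) = -p/6)
o(x) = 5*x**2/3 (o(x) = (x - x/6)*(x + x) = (5*x/6)*(2*x) = 5*x**2/3)
o(-33) + 116*(-787) = (5/3)*(-33)**2 + 116*(-787) = (5/3)*1089 - 91292 = 1815 - 91292 = -89477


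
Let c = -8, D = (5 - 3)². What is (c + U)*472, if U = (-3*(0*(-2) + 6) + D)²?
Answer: 88736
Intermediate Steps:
D = 4 (D = 2² = 4)
U = 196 (U = (-3*(0*(-2) + 6) + 4)² = (-3*(0 + 6) + 4)² = (-3*6 + 4)² = (-18 + 4)² = (-14)² = 196)
(c + U)*472 = (-8 + 196)*472 = 188*472 = 88736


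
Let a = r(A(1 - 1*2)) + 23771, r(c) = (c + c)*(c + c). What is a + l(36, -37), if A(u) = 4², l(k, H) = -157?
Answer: 24638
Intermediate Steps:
A(u) = 16
r(c) = 4*c² (r(c) = (2*c)*(2*c) = 4*c²)
a = 24795 (a = 4*16² + 23771 = 4*256 + 23771 = 1024 + 23771 = 24795)
a + l(36, -37) = 24795 - 157 = 24638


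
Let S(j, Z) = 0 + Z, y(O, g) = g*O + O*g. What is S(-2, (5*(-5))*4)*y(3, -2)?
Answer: 1200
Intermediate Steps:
y(O, g) = 2*O*g (y(O, g) = O*g + O*g = 2*O*g)
S(j, Z) = Z
S(-2, (5*(-5))*4)*y(3, -2) = ((5*(-5))*4)*(2*3*(-2)) = -25*4*(-12) = -100*(-12) = 1200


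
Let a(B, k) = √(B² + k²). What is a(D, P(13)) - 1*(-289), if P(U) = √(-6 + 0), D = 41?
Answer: 289 + 5*√67 ≈ 329.93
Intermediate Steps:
P(U) = I*√6 (P(U) = √(-6) = I*√6)
a(D, P(13)) - 1*(-289) = √(41² + (I*√6)²) - 1*(-289) = √(1681 - 6) + 289 = √1675 + 289 = 5*√67 + 289 = 289 + 5*√67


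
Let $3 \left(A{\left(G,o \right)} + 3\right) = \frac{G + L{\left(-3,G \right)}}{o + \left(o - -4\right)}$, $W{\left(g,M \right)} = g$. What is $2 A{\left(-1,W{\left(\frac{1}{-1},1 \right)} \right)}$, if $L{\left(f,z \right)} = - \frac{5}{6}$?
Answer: $- \frac{119}{18} \approx -6.6111$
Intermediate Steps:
$L{\left(f,z \right)} = - \frac{5}{6}$ ($L{\left(f,z \right)} = \left(-5\right) \frac{1}{6} = - \frac{5}{6}$)
$A{\left(G,o \right)} = -3 + \frac{- \frac{5}{6} + G}{3 \left(4 + 2 o\right)}$ ($A{\left(G,o \right)} = -3 + \frac{\left(G - \frac{5}{6}\right) \frac{1}{o + \left(o - -4\right)}}{3} = -3 + \frac{\left(- \frac{5}{6} + G\right) \frac{1}{o + \left(o + 4\right)}}{3} = -3 + \frac{\left(- \frac{5}{6} + G\right) \frac{1}{o + \left(4 + o\right)}}{3} = -3 + \frac{\left(- \frac{5}{6} + G\right) \frac{1}{4 + 2 o}}{3} = -3 + \frac{\frac{1}{4 + 2 o} \left(- \frac{5}{6} + G\right)}{3} = -3 + \frac{- \frac{5}{6} + G}{3 \left(4 + 2 o\right)}$)
$2 A{\left(-1,W{\left(\frac{1}{-1},1 \right)} \right)} = 2 \frac{-221 - \frac{108}{-1} + 6 \left(-1\right)}{36 \left(2 + \frac{1}{-1}\right)} = 2 \frac{-221 - -108 - 6}{36 \left(2 - 1\right)} = 2 \frac{-221 + 108 - 6}{36 \cdot 1} = 2 \cdot \frac{1}{36} \cdot 1 \left(-119\right) = 2 \left(- \frac{119}{36}\right) = - \frac{119}{18}$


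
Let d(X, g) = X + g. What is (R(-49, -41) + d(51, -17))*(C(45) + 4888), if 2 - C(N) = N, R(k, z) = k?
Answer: -72675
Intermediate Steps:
C(N) = 2 - N
(R(-49, -41) + d(51, -17))*(C(45) + 4888) = (-49 + (51 - 17))*((2 - 1*45) + 4888) = (-49 + 34)*((2 - 45) + 4888) = -15*(-43 + 4888) = -15*4845 = -72675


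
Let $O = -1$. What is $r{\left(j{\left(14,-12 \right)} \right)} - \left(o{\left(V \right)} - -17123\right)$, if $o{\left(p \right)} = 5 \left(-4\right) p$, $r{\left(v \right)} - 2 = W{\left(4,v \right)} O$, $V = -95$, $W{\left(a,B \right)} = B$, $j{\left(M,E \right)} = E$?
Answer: $-19009$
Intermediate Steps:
$r{\left(v \right)} = 2 - v$ ($r{\left(v \right)} = 2 + v \left(-1\right) = 2 - v$)
$o{\left(p \right)} = - 20 p$
$r{\left(j{\left(14,-12 \right)} \right)} - \left(o{\left(V \right)} - -17123\right) = \left(2 - -12\right) - \left(\left(-20\right) \left(-95\right) - -17123\right) = \left(2 + 12\right) - \left(1900 + 17123\right) = 14 - 19023 = -19009$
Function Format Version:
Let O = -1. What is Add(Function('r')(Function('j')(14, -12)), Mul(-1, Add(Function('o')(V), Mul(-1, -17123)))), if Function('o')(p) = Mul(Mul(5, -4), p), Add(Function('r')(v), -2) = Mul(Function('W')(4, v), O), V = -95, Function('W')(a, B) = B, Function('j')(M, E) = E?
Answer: -19009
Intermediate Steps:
Function('r')(v) = Add(2, Mul(-1, v)) (Function('r')(v) = Add(2, Mul(v, -1)) = Add(2, Mul(-1, v)))
Function('o')(p) = Mul(-20, p)
Add(Function('r')(Function('j')(14, -12)), Mul(-1, Add(Function('o')(V), Mul(-1, -17123)))) = Add(Add(2, Mul(-1, -12)), Mul(-1, Add(Mul(-20, -95), Mul(-1, -17123)))) = Add(Add(2, 12), Mul(-1, Add(1900, 17123))) = Add(14, Mul(-1, 19023)) = Add(14, -19023) = -19009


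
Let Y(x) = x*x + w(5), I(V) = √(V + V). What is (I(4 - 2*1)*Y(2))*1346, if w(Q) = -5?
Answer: -2692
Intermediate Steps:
I(V) = √2*√V (I(V) = √(2*V) = √2*√V)
Y(x) = -5 + x² (Y(x) = x*x - 5 = x² - 5 = -5 + x²)
(I(4 - 2*1)*Y(2))*1346 = ((√2*√(4 - 2*1))*(-5 + 2²))*1346 = ((√2*√(4 - 2))*(-5 + 4))*1346 = ((√2*√2)*(-1))*1346 = (2*(-1))*1346 = -2*1346 = -2692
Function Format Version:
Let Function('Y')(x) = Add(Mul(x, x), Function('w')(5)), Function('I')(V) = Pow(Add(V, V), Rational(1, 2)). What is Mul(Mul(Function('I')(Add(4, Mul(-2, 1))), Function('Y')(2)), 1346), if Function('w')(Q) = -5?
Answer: -2692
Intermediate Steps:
Function('I')(V) = Mul(Pow(2, Rational(1, 2)), Pow(V, Rational(1, 2))) (Function('I')(V) = Pow(Mul(2, V), Rational(1, 2)) = Mul(Pow(2, Rational(1, 2)), Pow(V, Rational(1, 2))))
Function('Y')(x) = Add(-5, Pow(x, 2)) (Function('Y')(x) = Add(Mul(x, x), -5) = Add(Pow(x, 2), -5) = Add(-5, Pow(x, 2)))
Mul(Mul(Function('I')(Add(4, Mul(-2, 1))), Function('Y')(2)), 1346) = Mul(Mul(Mul(Pow(2, Rational(1, 2)), Pow(Add(4, Mul(-2, 1)), Rational(1, 2))), Add(-5, Pow(2, 2))), 1346) = Mul(Mul(Mul(Pow(2, Rational(1, 2)), Pow(Add(4, -2), Rational(1, 2))), Add(-5, 4)), 1346) = Mul(Mul(Mul(Pow(2, Rational(1, 2)), Pow(2, Rational(1, 2))), -1), 1346) = Mul(Mul(2, -1), 1346) = Mul(-2, 1346) = -2692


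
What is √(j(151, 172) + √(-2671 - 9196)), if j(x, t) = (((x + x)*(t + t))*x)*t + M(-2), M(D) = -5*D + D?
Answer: √(2698179144 + I*√11867) ≈ 51944.0 + 0.e-3*I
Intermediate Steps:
M(D) = -4*D
j(x, t) = 8 + 4*t²*x² (j(x, t) = (((x + x)*(t + t))*x)*t - 4*(-2) = (((2*x)*(2*t))*x)*t + 8 = ((4*t*x)*x)*t + 8 = (4*t*x²)*t + 8 = 4*t²*x² + 8 = 8 + 4*t²*x²)
√(j(151, 172) + √(-2671 - 9196)) = √((8 + 4*172²*151²) + √(-2671 - 9196)) = √((8 + 4*29584*22801) + √(-11867)) = √((8 + 2698179136) + I*√11867) = √(2698179144 + I*√11867)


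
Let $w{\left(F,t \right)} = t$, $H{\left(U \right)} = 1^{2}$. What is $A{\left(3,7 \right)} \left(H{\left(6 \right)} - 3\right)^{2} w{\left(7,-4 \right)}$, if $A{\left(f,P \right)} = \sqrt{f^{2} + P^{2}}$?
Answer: $- 16 \sqrt{58} \approx -121.85$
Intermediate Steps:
$H{\left(U \right)} = 1$
$A{\left(f,P \right)} = \sqrt{P^{2} + f^{2}}$
$A{\left(3,7 \right)} \left(H{\left(6 \right)} - 3\right)^{2} w{\left(7,-4 \right)} = \sqrt{7^{2} + 3^{2}} \left(1 - 3\right)^{2} \left(-4\right) = \sqrt{49 + 9} \left(-2\right)^{2} \left(-4\right) = \sqrt{58} \cdot 4 \left(-4\right) = 4 \sqrt{58} \left(-4\right) = - 16 \sqrt{58}$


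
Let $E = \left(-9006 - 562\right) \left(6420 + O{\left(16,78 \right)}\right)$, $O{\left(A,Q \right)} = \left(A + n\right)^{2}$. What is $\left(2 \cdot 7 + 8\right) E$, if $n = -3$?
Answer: $-1386958144$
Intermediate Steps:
$O{\left(A,Q \right)} = \left(-3 + A\right)^{2}$ ($O{\left(A,Q \right)} = \left(A - 3\right)^{2} = \left(-3 + A\right)^{2}$)
$E = -63043552$ ($E = \left(-9006 - 562\right) \left(6420 + \left(-3 + 16\right)^{2}\right) = - 9568 \left(6420 + 13^{2}\right) = - 9568 \left(6420 + 169\right) = \left(-9568\right) 6589 = -63043552$)
$\left(2 \cdot 7 + 8\right) E = \left(2 \cdot 7 + 8\right) \left(-63043552\right) = \left(14 + 8\right) \left(-63043552\right) = 22 \left(-63043552\right) = -1386958144$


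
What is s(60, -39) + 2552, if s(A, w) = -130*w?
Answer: 7622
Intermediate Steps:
s(60, -39) + 2552 = -130*(-39) + 2552 = 5070 + 2552 = 7622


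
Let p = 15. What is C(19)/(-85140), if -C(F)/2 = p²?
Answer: 5/946 ≈ 0.0052854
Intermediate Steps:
C(F) = -450 (C(F) = -2*15² = -2*225 = -450)
C(19)/(-85140) = -450/(-85140) = -450*(-1/85140) = 5/946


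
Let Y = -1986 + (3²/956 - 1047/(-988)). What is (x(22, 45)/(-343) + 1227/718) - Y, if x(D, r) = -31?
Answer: 28883665288103/14538293042 ≈ 1986.7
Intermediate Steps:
Y = -117176424/59033 (Y = -1986 + (9*(1/956) - 1047*(-1/988)) = -1986 + (9/956 + 1047/988) = -1986 + 63114/59033 = -117176424/59033 ≈ -1984.9)
(x(22, 45)/(-343) + 1227/718) - Y = (-31/(-343) + 1227/718) - 1*(-117176424/59033) = (-31*(-1/343) + 1227*(1/718)) + 117176424/59033 = (31/343 + 1227/718) + 117176424/59033 = 443119/246274 + 117176424/59033 = 28883665288103/14538293042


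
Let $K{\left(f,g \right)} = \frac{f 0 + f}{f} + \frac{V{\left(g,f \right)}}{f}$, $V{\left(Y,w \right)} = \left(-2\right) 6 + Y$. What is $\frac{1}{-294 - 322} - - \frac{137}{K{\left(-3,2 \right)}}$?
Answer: $\frac{253163}{8008} \approx 31.614$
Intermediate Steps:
$V{\left(Y,w \right)} = -12 + Y$
$K{\left(f,g \right)} = 1 + \frac{-12 + g}{f}$ ($K{\left(f,g \right)} = \frac{f 0 + f}{f} + \frac{-12 + g}{f} = \frac{0 + f}{f} + \frac{-12 + g}{f} = \frac{f}{f} + \frac{-12 + g}{f} = 1 + \frac{-12 + g}{f}$)
$\frac{1}{-294 - 322} - - \frac{137}{K{\left(-3,2 \right)}} = \frac{1}{-294 - 322} - - \frac{137}{\frac{1}{-3} \left(-12 - 3 + 2\right)} = \frac{1}{-616} - - \frac{137}{\left(- \frac{1}{3}\right) \left(-13\right)} = - \frac{1}{616} - - \frac{137}{\frac{13}{3}} = - \frac{1}{616} - \left(-137\right) \frac{3}{13} = - \frac{1}{616} - - \frac{411}{13} = - \frac{1}{616} + \frac{411}{13} = \frac{253163}{8008}$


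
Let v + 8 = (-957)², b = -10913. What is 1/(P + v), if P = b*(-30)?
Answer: 1/1243231 ≈ 8.0436e-7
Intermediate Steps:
P = 327390 (P = -10913*(-30) = 327390)
v = 915841 (v = -8 + (-957)² = -8 + 915849 = 915841)
1/(P + v) = 1/(327390 + 915841) = 1/1243231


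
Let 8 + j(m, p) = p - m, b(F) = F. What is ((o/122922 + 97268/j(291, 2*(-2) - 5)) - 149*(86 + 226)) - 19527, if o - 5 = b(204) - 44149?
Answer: -313912028282/4732497 ≈ -66331.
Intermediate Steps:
j(m, p) = -8 + p - m (j(m, p) = -8 + (p - m) = -8 + p - m)
o = -43940 (o = 5 + (204 - 44149) = 5 - 43945 = -43940)
((o/122922 + 97268/j(291, 2*(-2) - 5)) - 149*(86 + 226)) - 19527 = ((-43940/122922 + 97268/(-8 + (2*(-2) - 5) - 1*291)) - 149*(86 + 226)) - 19527 = ((-43940*1/122922 + 97268/(-8 + (-4 - 5) - 291)) - 149*312) - 19527 = ((-21970/61461 + 97268/(-8 - 9 - 291)) - 46488) - 19527 = ((-21970/61461 + 97268/(-308)) - 46488) - 19527 = ((-21970/61461 + 97268*(-1/308)) - 46488) - 19527 = ((-21970/61461 - 24317/77) - 46488) - 19527 = (-1496238827/4732497 - 46488) - 19527 = -221500559363/4732497 - 19527 = -313912028282/4732497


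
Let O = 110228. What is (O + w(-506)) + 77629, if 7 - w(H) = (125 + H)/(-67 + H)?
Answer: 35881897/191 ≈ 1.8786e+5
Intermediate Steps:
w(H) = 7 - (125 + H)/(-67 + H)
(O + w(-506)) + 77629 = (110228 + 6*(-99 - 506)/(-67 - 506)) + 77629 = (110228 + 6*(-605)/(-573)) + 77629 = (110228 + 6*(-1/573)*(-605)) + 77629 = (110228 + 1210/191) + 77629 = 21054758/191 + 77629 = 35881897/191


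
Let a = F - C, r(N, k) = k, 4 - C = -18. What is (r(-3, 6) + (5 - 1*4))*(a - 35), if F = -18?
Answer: -525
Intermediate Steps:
C = 22 (C = 4 - 1*(-18) = 4 + 18 = 22)
a = -40 (a = -18 - 1*22 = -18 - 22 = -40)
(r(-3, 6) + (5 - 1*4))*(a - 35) = (6 + (5 - 1*4))*(-40 - 35) = (6 + (5 - 4))*(-75) = (6 + 1)*(-75) = 7*(-75) = -525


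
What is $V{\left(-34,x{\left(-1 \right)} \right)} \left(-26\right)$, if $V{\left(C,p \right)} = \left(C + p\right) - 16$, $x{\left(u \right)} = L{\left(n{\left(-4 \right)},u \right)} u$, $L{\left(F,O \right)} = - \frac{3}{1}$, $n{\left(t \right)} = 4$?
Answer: $1222$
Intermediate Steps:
$L{\left(F,O \right)} = -3$ ($L{\left(F,O \right)} = \left(-3\right) 1 = -3$)
$x{\left(u \right)} = - 3 u$
$V{\left(C,p \right)} = -16 + C + p$
$V{\left(-34,x{\left(-1 \right)} \right)} \left(-26\right) = \left(-16 - 34 - -3\right) \left(-26\right) = \left(-16 - 34 + 3\right) \left(-26\right) = \left(-47\right) \left(-26\right) = 1222$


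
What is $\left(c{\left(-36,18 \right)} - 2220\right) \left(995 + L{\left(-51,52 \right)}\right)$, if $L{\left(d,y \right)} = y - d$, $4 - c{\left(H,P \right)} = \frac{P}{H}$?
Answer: $-2432619$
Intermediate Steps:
$c{\left(H,P \right)} = 4 - \frac{P}{H}$
$\left(c{\left(-36,18 \right)} - 2220\right) \left(995 + L{\left(-51,52 \right)}\right) = \left(\left(4 - \frac{18}{-36}\right) - 2220\right) \left(995 + \left(52 - -51\right)\right) = \left(\left(4 - 18 \left(- \frac{1}{36}\right)\right) - 2220\right) \left(995 + \left(52 + 51\right)\right) = \left(\left(4 + \frac{1}{2}\right) - 2220\right) \left(995 + 103\right) = \left(\frac{9}{2} - 2220\right) 1098 = \left(- \frac{4431}{2}\right) 1098 = -2432619$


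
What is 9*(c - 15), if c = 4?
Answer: -99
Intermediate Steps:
9*(c - 15) = 9*(4 - 15) = 9*(-11) = -99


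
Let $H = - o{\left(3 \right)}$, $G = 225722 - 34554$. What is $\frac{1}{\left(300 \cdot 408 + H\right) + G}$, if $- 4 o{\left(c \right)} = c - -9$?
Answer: $\frac{1}{313571} \approx 3.1891 \cdot 10^{-6}$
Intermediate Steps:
$o{\left(c \right)} = - \frac{9}{4} - \frac{c}{4}$ ($o{\left(c \right)} = - \frac{c - -9}{4} = - \frac{c + 9}{4} = - \frac{9 + c}{4} = - \frac{9}{4} - \frac{c}{4}$)
$G = 191168$
$H = 3$ ($H = - (- \frac{9}{4} - \frac{3}{4}) = \left(-1\right) \left(-3\right) = 3$)
$\frac{1}{\left(300 \cdot 408 + H\right) + G} = \frac{1}{\left(300 \cdot 408 + 3\right) + 191168} = \frac{1}{\left(122400 + 3\right) + 191168} = \frac{1}{122403 + 191168} = \frac{1}{313571}$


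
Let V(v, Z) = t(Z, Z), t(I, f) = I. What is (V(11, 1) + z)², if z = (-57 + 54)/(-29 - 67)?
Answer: 1089/1024 ≈ 1.0635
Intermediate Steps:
V(v, Z) = Z
z = 1/32 (z = -3/(-96) = -3*(-1/96) = 1/32 ≈ 0.031250)
(V(11, 1) + z)² = (1 + 1/32)² = (33/32)² = 1089/1024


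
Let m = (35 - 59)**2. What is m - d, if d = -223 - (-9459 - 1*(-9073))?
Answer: 413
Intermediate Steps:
d = 163 (d = -223 - (-9459 + 9073) = -223 - 1*(-386) = -223 + 386 = 163)
m = 576 (m = (-24)**2 = 576)
m - d = 576 - 1*163 = 576 - 163 = 413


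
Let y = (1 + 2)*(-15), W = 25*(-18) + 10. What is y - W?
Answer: 395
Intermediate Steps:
W = -440 (W = -450 + 10 = -440)
y = -45 (y = 3*(-15) = -45)
y - W = -45 - 1*(-440) = -45 + 440 = 395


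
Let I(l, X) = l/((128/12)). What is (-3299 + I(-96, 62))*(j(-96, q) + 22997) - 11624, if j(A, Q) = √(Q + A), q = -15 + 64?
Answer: -76085700 - 3308*I*√47 ≈ -7.6086e+7 - 22679.0*I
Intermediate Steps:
q = 49
j(A, Q) = √(A + Q)
I(l, X) = 3*l/32 (I(l, X) = l/((128*(1/12))) = l/(32/3) = l*(3/32) = 3*l/32)
(-3299 + I(-96, 62))*(j(-96, q) + 22997) - 11624 = (-3299 + (3/32)*(-96))*(√(-96 + 49) + 22997) - 11624 = (-3299 - 9)*(√(-47) + 22997) - 11624 = -3308*(I*√47 + 22997) - 11624 = -3308*(22997 + I*√47) - 11624 = (-76074076 - 3308*I*√47) - 11624 = -76085700 - 3308*I*√47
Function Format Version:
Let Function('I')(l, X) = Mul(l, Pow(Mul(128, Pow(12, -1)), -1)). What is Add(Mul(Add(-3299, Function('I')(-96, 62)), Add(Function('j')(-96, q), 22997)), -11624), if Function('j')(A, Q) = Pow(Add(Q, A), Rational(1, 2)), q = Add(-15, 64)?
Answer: Add(-76085700, Mul(-3308, I, Pow(47, Rational(1, 2)))) ≈ Add(-7.6086e+7, Mul(-22679., I))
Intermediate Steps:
q = 49
Function('j')(A, Q) = Pow(Add(A, Q), Rational(1, 2))
Function('I')(l, X) = Mul(Rational(3, 32), l) (Function('I')(l, X) = Mul(l, Pow(Mul(128, Rational(1, 12)), -1)) = Mul(l, Pow(Rational(32, 3), -1)) = Mul(l, Rational(3, 32)) = Mul(Rational(3, 32), l))
Add(Mul(Add(-3299, Function('I')(-96, 62)), Add(Function('j')(-96, q), 22997)), -11624) = Add(Mul(Add(-3299, Mul(Rational(3, 32), -96)), Add(Pow(Add(-96, 49), Rational(1, 2)), 22997)), -11624) = Add(Mul(Add(-3299, -9), Add(Pow(-47, Rational(1, 2)), 22997)), -11624) = Add(Mul(-3308, Add(Mul(I, Pow(47, Rational(1, 2))), 22997)), -11624) = Add(Mul(-3308, Add(22997, Mul(I, Pow(47, Rational(1, 2))))), -11624) = Add(Add(-76074076, Mul(-3308, I, Pow(47, Rational(1, 2)))), -11624) = Add(-76085700, Mul(-3308, I, Pow(47, Rational(1, 2))))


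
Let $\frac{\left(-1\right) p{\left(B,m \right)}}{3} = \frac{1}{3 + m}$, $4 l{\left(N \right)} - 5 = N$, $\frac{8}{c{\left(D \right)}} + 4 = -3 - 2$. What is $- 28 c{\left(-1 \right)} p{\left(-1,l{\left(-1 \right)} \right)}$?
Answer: $- \frac{56}{3} \approx -18.667$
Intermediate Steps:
$c{\left(D \right)} = - \frac{8}{9}$ ($c{\left(D \right)} = \frac{8}{-4 - 5} = \frac{8}{-9} = 8 \left(- \frac{1}{9}\right) = - \frac{8}{9}$)
$l{\left(N \right)} = \frac{5}{4} + \frac{N}{4}$
$p{\left(B,m \right)} = - \frac{3}{3 + m}$
$- 28 c{\left(-1 \right)} p{\left(-1,l{\left(-1 \right)} \right)} = \left(-28\right) \left(- \frac{8}{9}\right) \left(- \frac{3}{3 + \left(\frac{5}{4} + \frac{1}{4} \left(-1\right)\right)}\right) = \frac{224 \left(- \frac{3}{3 + \left(\frac{5}{4} - \frac{1}{4}\right)}\right)}{9} = \frac{224 \left(- \frac{3}{3 + 1}\right)}{9} = \frac{224 \left(- \frac{3}{4}\right)}{9} = \frac{224 \left(\left(-3\right) \frac{1}{4}\right)}{9} = \frac{224}{9} \left(- \frac{3}{4}\right) = - \frac{56}{3}$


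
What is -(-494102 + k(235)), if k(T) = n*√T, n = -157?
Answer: 494102 + 157*√235 ≈ 4.9651e+5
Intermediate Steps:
k(T) = -157*√T
-(-494102 + k(235)) = -(-494102 - 157*√235) = 494102 + 157*√235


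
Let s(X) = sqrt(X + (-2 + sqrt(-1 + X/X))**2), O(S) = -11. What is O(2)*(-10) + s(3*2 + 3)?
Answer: 110 + sqrt(13) ≈ 113.61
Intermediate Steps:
s(X) = sqrt(4 + X) (s(X) = sqrt(X + (-2 + sqrt(-1 + 1))**2) = sqrt(X + (-2 + sqrt(0))**2) = sqrt(X + (-2 + 0)**2) = sqrt(X + (-2)**2) = sqrt(X + 4) = sqrt(4 + X))
O(2)*(-10) + s(3*2 + 3) = -11*(-10) + sqrt(4 + (3*2 + 3)) = 110 + sqrt(4 + (6 + 3)) = 110 + sqrt(4 + 9) = 110 + sqrt(13)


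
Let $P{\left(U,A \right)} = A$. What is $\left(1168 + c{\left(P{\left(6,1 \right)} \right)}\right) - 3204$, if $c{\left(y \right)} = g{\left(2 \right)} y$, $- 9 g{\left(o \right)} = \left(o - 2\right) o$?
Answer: $-2036$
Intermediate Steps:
$g{\left(o \right)} = - \frac{o \left(-2 + o\right)}{9}$ ($g{\left(o \right)} = - \frac{\left(o - 2\right) o}{9} = - \frac{\left(-2 + o\right) o}{9} = - \frac{o \left(-2 + o\right)}{9}$)
$c{\left(y \right)} = 0$ ($c{\left(y \right)} = \frac{1}{9} \cdot 2 \left(2 - 2\right) y = \frac{1}{9} \cdot 2 \cdot 0 y = 0 y = 0$)
$\left(1168 + c{\left(P{\left(6,1 \right)} \right)}\right) - 3204 = \left(1168 + 0\right) - 3204 = 1168 - 3204 = -2036$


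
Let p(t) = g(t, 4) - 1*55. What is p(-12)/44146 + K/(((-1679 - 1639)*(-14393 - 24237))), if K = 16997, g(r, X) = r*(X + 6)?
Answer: -10840079969/2829192206820 ≈ -0.0038315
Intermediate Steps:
g(r, X) = r*(6 + X)
p(t) = -55 + 10*t (p(t) = t*(6 + 4) - 1*55 = t*10 - 55 = 10*t - 55 = -55 + 10*t)
p(-12)/44146 + K/(((-1679 - 1639)*(-14393 - 24237))) = (-55 + 10*(-12))/44146 + 16997/(((-1679 - 1639)*(-14393 - 24237))) = (-55 - 120)*(1/44146) + 16997/((-3318*(-38630))) = -175*1/44146 + 16997/128174340 = -175/44146 + 16997*(1/128174340) = -175/44146 + 16997/128174340 = -10840079969/2829192206820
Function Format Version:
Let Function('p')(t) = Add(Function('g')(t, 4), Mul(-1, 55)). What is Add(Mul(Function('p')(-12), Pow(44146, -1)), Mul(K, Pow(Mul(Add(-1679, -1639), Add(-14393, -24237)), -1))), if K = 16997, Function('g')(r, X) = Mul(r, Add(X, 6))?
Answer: Rational(-10840079969, 2829192206820) ≈ -0.0038315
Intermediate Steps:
Function('g')(r, X) = Mul(r, Add(6, X))
Function('p')(t) = Add(-55, Mul(10, t)) (Function('p')(t) = Add(Mul(t, Add(6, 4)), Mul(-1, 55)) = Add(Mul(t, 10), -55) = Add(Mul(10, t), -55) = Add(-55, Mul(10, t)))
Add(Mul(Function('p')(-12), Pow(44146, -1)), Mul(K, Pow(Mul(Add(-1679, -1639), Add(-14393, -24237)), -1))) = Add(Mul(Add(-55, Mul(10, -12)), Pow(44146, -1)), Mul(16997, Pow(Mul(Add(-1679, -1639), Add(-14393, -24237)), -1))) = Add(Mul(Add(-55, -120), Rational(1, 44146)), Mul(16997, Pow(Mul(-3318, -38630), -1))) = Add(Mul(-175, Rational(1, 44146)), Mul(16997, Pow(128174340, -1))) = Add(Rational(-175, 44146), Mul(16997, Rational(1, 128174340))) = Add(Rational(-175, 44146), Rational(16997, 128174340)) = Rational(-10840079969, 2829192206820)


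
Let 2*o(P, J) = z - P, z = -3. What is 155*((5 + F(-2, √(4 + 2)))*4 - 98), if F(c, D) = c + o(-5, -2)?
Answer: -12710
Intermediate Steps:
o(P, J) = -3/2 - P/2 (o(P, J) = (-3 - P)/2 = -3/2 - P/2)
F(c, D) = 1 + c (F(c, D) = c + (-3/2 - ½*(-5)) = c + (-3/2 + 5/2) = c + 1 = 1 + c)
155*((5 + F(-2, √(4 + 2)))*4 - 98) = 155*((5 + (1 - 2))*4 - 98) = 155*((5 - 1)*4 - 98) = 155*(4*4 - 98) = 155*(16 - 98) = 155*(-82) = -12710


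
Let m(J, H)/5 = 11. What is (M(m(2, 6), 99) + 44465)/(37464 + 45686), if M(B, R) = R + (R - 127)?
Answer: 22268/41575 ≈ 0.53561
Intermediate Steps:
m(J, H) = 55 (m(J, H) = 5*11 = 55)
M(B, R) = -127 + 2*R (M(B, R) = R + (-127 + R) = -127 + 2*R)
(M(m(2, 6), 99) + 44465)/(37464 + 45686) = ((-127 + 2*99) + 44465)/(37464 + 45686) = ((-127 + 198) + 44465)/83150 = (71 + 44465)*(1/83150) = 44536*(1/83150) = 22268/41575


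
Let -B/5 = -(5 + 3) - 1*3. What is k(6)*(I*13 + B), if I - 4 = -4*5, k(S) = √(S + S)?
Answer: -306*√3 ≈ -530.01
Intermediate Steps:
k(S) = √2*√S (k(S) = √(2*S) = √2*√S)
B = 55 (B = -5*(-(5 + 3) - 1*3) = -5*(-1*8 - 3) = -5*(-8 - 3) = -5*(-11) = 55)
I = -16 (I = 4 - 4*5 = 4 - 20 = -16)
k(6)*(I*13 + B) = (√2*√6)*(-16*13 + 55) = (2*√3)*(-208 + 55) = (2*√3)*(-153) = -306*√3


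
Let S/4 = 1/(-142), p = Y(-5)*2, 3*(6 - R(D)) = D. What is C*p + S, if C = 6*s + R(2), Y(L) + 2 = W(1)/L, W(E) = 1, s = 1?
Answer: -53138/1065 ≈ -49.895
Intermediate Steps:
Y(L) = -2 + 1/L
R(D) = 6 - D/3
p = -22/5 (p = (-2 + 1/(-5))*2 = (-2 - 1/5)*2 = -11/5*2 = -22/5 ≈ -4.4000)
S = -2/71 (S = 4/(-142) = 4*(-1/142) = -2/71 ≈ -0.028169)
C = 34/3 (C = 6*1 + (6 - 1/3*2) = 6 + (6 - 2/3) = 6 + 16/3 = 34/3 ≈ 11.333)
C*p + S = (34/3)*(-22/5) - 2/71 = -748/15 - 2/71 = -53138/1065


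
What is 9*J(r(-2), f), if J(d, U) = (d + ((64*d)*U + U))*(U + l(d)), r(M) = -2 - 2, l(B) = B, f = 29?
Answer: -1664775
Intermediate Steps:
r(M) = -4
J(d, U) = (U + d)*(U + d + 64*U*d) (J(d, U) = (d + ((64*d)*U + U))*(U + d) = (d + (64*U*d + U))*(U + d) = (d + (U + 64*U*d))*(U + d) = (U + d + 64*U*d)*(U + d) = (U + d)*(U + d + 64*U*d))
9*J(r(-2), f) = 9*(29**2 + (-4)**2 + 2*29*(-4) + 64*29*(-4)**2 + 64*(-4)*29**2) = 9*(841 + 16 - 232 + 64*29*16 + 64*(-4)*841) = 9*(841 + 16 - 232 + 29696 - 215296) = 9*(-184975) = -1664775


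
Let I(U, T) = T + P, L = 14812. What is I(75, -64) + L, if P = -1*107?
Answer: 14641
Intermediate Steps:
P = -107
I(U, T) = -107 + T (I(U, T) = T - 107 = -107 + T)
I(75, -64) + L = (-107 - 64) + 14812 = -171 + 14812 = 14641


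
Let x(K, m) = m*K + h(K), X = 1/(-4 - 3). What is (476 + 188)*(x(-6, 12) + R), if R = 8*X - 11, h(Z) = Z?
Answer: -418984/7 ≈ -59855.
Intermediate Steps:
X = -1/7 (X = 1/(-7) = -1/7 ≈ -0.14286)
R = -85/7 (R = 8*(-1/7) - 11 = -8/7 - 11 = -85/7 ≈ -12.143)
x(K, m) = K + K*m (x(K, m) = m*K + K = K*m + K = K + K*m)
(476 + 188)*(x(-6, 12) + R) = (476 + 188)*(-6*(1 + 12) - 85/7) = 664*(-6*13 - 85/7) = 664*(-78 - 85/7) = 664*(-631/7) = -418984/7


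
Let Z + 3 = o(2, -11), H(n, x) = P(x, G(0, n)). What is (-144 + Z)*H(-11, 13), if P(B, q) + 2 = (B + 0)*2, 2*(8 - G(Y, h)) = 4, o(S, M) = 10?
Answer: -3288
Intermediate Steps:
G(Y, h) = 6 (G(Y, h) = 8 - 1/2*4 = 8 - 2 = 6)
P(B, q) = -2 + 2*B (P(B, q) = -2 + (B + 0)*2 = -2 + B*2 = -2 + 2*B)
H(n, x) = -2 + 2*x
Z = 7 (Z = -3 + 10 = 7)
(-144 + Z)*H(-11, 13) = (-144 + 7)*(-2 + 2*13) = -137*(-2 + 26) = -137*24 = -3288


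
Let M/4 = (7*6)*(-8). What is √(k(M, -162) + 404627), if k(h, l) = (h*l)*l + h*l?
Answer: I*√34649581 ≈ 5886.4*I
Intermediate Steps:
M = -1344 (M = 4*((7*6)*(-8)) = 4*(42*(-8)) = 4*(-336) = -1344)
k(h, l) = h*l + h*l² (k(h, l) = h*l² + h*l = h*l + h*l²)
√(k(M, -162) + 404627) = √(-1344*(-162)*(1 - 162) + 404627) = √(-1344*(-162)*(-161) + 404627) = √(-35054208 + 404627) = √(-34649581) = I*√34649581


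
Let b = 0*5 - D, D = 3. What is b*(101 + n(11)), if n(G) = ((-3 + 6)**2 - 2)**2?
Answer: -450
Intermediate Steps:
n(G) = 49 (n(G) = (3**2 - 2)**2 = (9 - 2)**2 = 7**2 = 49)
b = -3 (b = 0*5 - 1*3 = 0 - 3 = -3)
b*(101 + n(11)) = -3*(101 + 49) = -3*150 = -450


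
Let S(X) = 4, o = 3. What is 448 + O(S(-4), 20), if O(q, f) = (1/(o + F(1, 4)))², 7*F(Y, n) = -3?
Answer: 145201/324 ≈ 448.15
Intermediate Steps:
F(Y, n) = -3/7 (F(Y, n) = (⅐)*(-3) = -3/7)
O(q, f) = 49/324 (O(q, f) = (1/(3 - 3/7))² = (1/(18/7))² = (7/18)² = 49/324)
448 + O(S(-4), 20) = 448 + 49/324 = 145201/324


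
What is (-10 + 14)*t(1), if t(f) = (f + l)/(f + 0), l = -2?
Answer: -4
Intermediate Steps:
t(f) = (-2 + f)/f (t(f) = (f - 2)/(f + 0) = (-2 + f)/f)
(-10 + 14)*t(1) = (-10 + 14)*((-2 + 1)/1) = 4*(1*(-1)) = 4*(-1) = -4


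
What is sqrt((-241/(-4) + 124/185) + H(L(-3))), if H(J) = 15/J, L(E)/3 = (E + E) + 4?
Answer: sqrt(7997735)/370 ≈ 7.6433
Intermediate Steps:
L(E) = 12 + 6*E (L(E) = 3*((E + E) + 4) = 3*(2*E + 4) = 3*(4 + 2*E) = 12 + 6*E)
sqrt((-241/(-4) + 124/185) + H(L(-3))) = sqrt((-241/(-4) + 124/185) + 15/(12 + 6*(-3))) = sqrt((-241*(-1/4) + 124*(1/185)) + 15/(12 - 18)) = sqrt((241/4 + 124/185) + 15/(-6)) = sqrt(45081/740 + 15*(-1/6)) = sqrt(45081/740 - 5/2) = sqrt(43231/740) = sqrt(7997735)/370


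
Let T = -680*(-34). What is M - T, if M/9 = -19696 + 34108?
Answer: 106588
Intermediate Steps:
T = 23120
M = 129708 (M = 9*(-19696 + 34108) = 9*14412 = 129708)
M - T = 129708 - 1*23120 = 129708 - 23120 = 106588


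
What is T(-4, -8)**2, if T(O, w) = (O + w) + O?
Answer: 256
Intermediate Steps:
T(O, w) = w + 2*O
T(-4, -8)**2 = (-8 + 2*(-4))**2 = (-8 - 8)**2 = (-16)**2 = 256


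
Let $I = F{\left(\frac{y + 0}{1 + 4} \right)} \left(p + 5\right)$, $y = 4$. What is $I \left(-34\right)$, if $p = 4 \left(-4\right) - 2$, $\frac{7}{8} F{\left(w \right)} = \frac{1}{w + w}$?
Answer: $\frac{2210}{7} \approx 315.71$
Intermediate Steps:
$F{\left(w \right)} = \frac{4}{7 w}$ ($F{\left(w \right)} = \frac{8}{7 \left(w + w\right)} = \frac{8}{7 \cdot 2 w} = \frac{8 \frac{1}{2 w}}{7} = \frac{4}{7 w}$)
$p = -18$ ($p = -16 - 2 = -18$)
$I = - \frac{65}{7}$ ($I = \frac{4}{7 \frac{4 + 0}{1 + 4}} \left(-18 + 5\right) = \frac{4}{7 \cdot \frac{4}{5}} \left(-13\right) = \frac{4}{7} \cdot \frac{5}{4} \left(-13\right) = \frac{5}{7} \left(-13\right) = - \frac{65}{7} \approx -9.2857$)
$I \left(-34\right) = \left(- \frac{65}{7}\right) \left(-34\right) = \frac{2210}{7}$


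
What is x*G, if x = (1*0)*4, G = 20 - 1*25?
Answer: 0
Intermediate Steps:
G = -5 (G = 20 - 25 = -5)
x = 0 (x = 0*4 = 0)
x*G = 0*(-5) = 0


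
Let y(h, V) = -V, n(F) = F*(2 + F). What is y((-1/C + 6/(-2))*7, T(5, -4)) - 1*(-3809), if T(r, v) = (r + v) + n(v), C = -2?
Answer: 3800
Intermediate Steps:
T(r, v) = r + v + v*(2 + v) (T(r, v) = (r + v) + v*(2 + v) = r + v + v*(2 + v))
y((-1/C + 6/(-2))*7, T(5, -4)) - 1*(-3809) = -(5 - 4 - 4*(2 - 4)) - 1*(-3809) = -(5 - 4 - 4*(-2)) + 3809 = -(5 - 4 + 8) + 3809 = -1*9 + 3809 = -9 + 3809 = 3800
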